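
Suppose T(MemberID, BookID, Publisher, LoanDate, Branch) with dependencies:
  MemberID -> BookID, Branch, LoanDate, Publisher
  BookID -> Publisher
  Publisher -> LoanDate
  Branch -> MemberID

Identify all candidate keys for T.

{Branch}⁺ = {BookID, Branch, LoanDate, MemberID, Publisher} — all of the relation — so {Branch} is a candidate key.
{MemberID}⁺ = {BookID, Branch, LoanDate, MemberID, Publisher} — all of the relation — so {MemberID} is a candidate key.
These are minimal and exhaustive — every other superkey contains one of them.

{Branch}, {MemberID}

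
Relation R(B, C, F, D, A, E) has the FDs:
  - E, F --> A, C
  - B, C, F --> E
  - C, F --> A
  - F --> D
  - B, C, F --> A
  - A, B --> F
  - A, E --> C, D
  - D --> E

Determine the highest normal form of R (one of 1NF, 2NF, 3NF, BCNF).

1NF

Candidate keys: {A, B}, {B, F}. Prime attributes: {A, B, F}.
E, F --> A, C: {E, F}⁺ = {A, C, D, E, F}, which is not all of the attributes, so the left side is not a superkey — BCNF is violated.
E, F --> A, C determines the non-prime attribute {C} from a non-superkey — 3NF is violated.
Since {F} ⊂ {B, F} and {F}⁺ ⊇ {C, D, E} with {C, D, E} non-prime, there is a partial dependency; 2NF fails.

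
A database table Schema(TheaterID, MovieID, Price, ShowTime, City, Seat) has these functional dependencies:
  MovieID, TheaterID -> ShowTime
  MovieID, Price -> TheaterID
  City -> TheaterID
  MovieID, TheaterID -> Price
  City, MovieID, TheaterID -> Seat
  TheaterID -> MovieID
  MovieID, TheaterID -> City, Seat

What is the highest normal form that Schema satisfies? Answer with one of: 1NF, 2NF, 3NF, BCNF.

BCNF

Candidate keys: {City}, {MovieID, Price}, {TheaterID}. Prime attributes: {City, MovieID, Price, TheaterID}.
Each dependency's left side is a superkey — BCNF holds.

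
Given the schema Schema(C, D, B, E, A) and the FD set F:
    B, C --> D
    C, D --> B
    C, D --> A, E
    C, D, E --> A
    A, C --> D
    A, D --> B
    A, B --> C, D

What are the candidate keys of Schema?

{A, B} is a candidate key since {A, B}⁺ = {A, B, C, D, E} covers every attribute.
{A, C} is a candidate key since {A, C}⁺ = {A, B, C, D, E} covers every attribute.
{A, D} is a candidate key since {A, D}⁺ = {A, B, C, D, E} covers every attribute.
{B, C} is a candidate key since {B, C}⁺ = {A, B, C, D, E} covers every attribute.
{C, D} is a candidate key since {C, D}⁺ = {A, B, C, D, E} covers every attribute.
No proper subset of any of these is a key, and no other minimal superkey exists.

{A, B}, {A, C}, {A, D}, {B, C}, {C, D}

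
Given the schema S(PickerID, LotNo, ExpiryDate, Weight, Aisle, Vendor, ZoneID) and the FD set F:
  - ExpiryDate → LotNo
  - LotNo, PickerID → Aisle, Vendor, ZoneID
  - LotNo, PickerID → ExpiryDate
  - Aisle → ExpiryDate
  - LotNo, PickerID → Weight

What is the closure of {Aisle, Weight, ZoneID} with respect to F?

{Aisle, ExpiryDate, LotNo, Weight, ZoneID}

Start with {Aisle, Weight, ZoneID}.
Aisle → ExpiryDate applies; add {ExpiryDate} → now {Aisle, ExpiryDate, Weight, ZoneID}.
ExpiryDate → LotNo applies; add {LotNo} → now {Aisle, ExpiryDate, LotNo, Weight, ZoneID}.
No further FD applies.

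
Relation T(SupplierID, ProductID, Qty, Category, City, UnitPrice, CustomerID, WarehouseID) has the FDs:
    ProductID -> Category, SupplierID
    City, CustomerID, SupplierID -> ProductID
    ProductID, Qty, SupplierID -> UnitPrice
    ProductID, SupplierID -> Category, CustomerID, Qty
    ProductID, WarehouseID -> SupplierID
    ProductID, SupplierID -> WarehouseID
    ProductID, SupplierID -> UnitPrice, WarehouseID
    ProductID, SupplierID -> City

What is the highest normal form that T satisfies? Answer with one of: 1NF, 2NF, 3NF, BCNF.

BCNF

Candidate keys: {City, CustomerID, SupplierID}, {ProductID}. Prime attributes: {City, CustomerID, ProductID, SupplierID}.
The left-hand side of every FD is a superkey, so BCNF is satisfied.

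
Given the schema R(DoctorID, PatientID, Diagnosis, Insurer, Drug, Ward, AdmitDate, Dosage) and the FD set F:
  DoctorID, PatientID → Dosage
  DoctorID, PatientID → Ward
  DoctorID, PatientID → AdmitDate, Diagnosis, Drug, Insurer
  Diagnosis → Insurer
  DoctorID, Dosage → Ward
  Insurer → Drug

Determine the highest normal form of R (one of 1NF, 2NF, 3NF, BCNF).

Candidate key: {DoctorID, PatientID}. Prime attributes: {DoctorID, PatientID}.
Diagnosis → Insurer: {Diagnosis}⁺ = {Diagnosis, Drug, Insurer}, which is not all of the attributes, so the left side is not a superkey — BCNF is violated.
Because {Insurer} is non-prime and the left side of Diagnosis → Insurer is not a superkey, the relation is not in 3NF.
No non-prime attribute depends on a proper subset of any candidate key, so 2NF holds.

2NF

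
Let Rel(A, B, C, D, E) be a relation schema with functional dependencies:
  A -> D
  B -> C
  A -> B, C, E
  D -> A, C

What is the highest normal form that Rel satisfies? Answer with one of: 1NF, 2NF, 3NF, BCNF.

Candidate keys: {A}, {D}. Prime attributes: {A, D}.
For B -> C we have {B}⁺ = {B, C}; {B} is not a superkey, so BCNF fails.
B -> C determines the non-prime attribute {C} from a non-superkey — 3NF is violated.
Every candidate key is a single attribute, so no partial dependency is possible; 2NF holds.

2NF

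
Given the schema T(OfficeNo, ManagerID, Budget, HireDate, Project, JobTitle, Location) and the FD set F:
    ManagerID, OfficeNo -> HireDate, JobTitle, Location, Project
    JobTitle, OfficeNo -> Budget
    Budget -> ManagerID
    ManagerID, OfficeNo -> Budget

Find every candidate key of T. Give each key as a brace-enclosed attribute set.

Attributes never on any right-hand side: {OfficeNo} — every candidate key must contain it.
{Budget, OfficeNo}⁺ = {Budget, HireDate, JobTitle, Location, ManagerID, OfficeNo, Project} — all of the relation — so {Budget, OfficeNo} is a candidate key.
{JobTitle, OfficeNo}⁺ = {Budget, HireDate, JobTitle, Location, ManagerID, OfficeNo, Project} — all of the relation — so {JobTitle, OfficeNo} is a candidate key.
{ManagerID, OfficeNo}⁺ = {Budget, HireDate, JobTitle, Location, ManagerID, OfficeNo, Project} — all of the relation — so {ManagerID, OfficeNo} is a candidate key.
No proper subset of any of these is a key, and no other minimal superkey exists.

{Budget, OfficeNo}, {JobTitle, OfficeNo}, {ManagerID, OfficeNo}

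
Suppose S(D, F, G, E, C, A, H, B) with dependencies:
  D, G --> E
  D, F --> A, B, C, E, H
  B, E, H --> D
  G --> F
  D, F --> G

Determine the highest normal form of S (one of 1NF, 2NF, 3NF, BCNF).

Candidate keys: {B, E, F, H}, {B, E, G, H}, {D, F}, {D, G}. Prime attributes: {B, D, E, F, G, H}.
For B, E, H --> D we have {B, E, H}⁺ = {B, D, E, H}; {B, E, H} is not a superkey, so BCNF fails.
But every attribute on its right side ({D}) is prime, and the same holds for every other non-superkey FD, so 3NF still holds.

3NF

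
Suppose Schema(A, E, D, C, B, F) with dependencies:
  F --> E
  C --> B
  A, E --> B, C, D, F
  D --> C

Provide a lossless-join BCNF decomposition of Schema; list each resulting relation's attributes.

{A, D, F}; {B, C}; {C, D}; {E, F}

Candidate keys of the original relation: {A, E}, {A, F}.
{A, B, C, D, E, F}: {F} determines {E, F} here but is not a superkey — split on F --> E, giving {E, F} and {A, B, C, D, F}.
{E, F} has no BCNF violation.
{A, B, C, D, F}: {C} determines {B, C} here but is not a superkey — split on C --> B, giving {B, C} and {A, C, D, F}.
{B, C} has no BCNF violation.
{A, C, D, F}: {D} determines {C, D} here but is not a superkey — split on D --> C, giving {C, D} and {A, D, F}.
{C, D} has no BCNF violation.
{A, D, F} has no BCNF violation.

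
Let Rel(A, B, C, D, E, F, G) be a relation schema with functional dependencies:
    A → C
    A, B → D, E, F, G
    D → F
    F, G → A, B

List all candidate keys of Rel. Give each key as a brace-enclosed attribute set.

{A, B}, {D, G}, {F, G}

{A, B}⁺ = {A, B, C, D, E, F, G}, which is every attribute, so {A, B} is a candidate key.
{D, G}⁺ = {A, B, C, D, E, F, G}, which is every attribute, so {D, G} is a candidate key.
{F, G}⁺ = {A, B, C, D, E, F, G}, which is every attribute, so {F, G} is a candidate key.
Any other superkey properly contains one of these, so there are no further candidate keys.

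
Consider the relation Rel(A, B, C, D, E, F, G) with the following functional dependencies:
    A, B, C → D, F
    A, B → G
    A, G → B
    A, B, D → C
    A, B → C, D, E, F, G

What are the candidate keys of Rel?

{A, B}, {A, G}

Attributes never on any right-hand side: {A} — every candidate key must contain it.
{A, B}⁺ = {A, B, C, D, E, F, G} — all of the relation — so {A, B} is a candidate key.
{A, G}⁺ = {A, B, C, D, E, F, G} — all of the relation — so {A, G} is a candidate key.
These are minimal and exhaustive — every other superkey contains one of them.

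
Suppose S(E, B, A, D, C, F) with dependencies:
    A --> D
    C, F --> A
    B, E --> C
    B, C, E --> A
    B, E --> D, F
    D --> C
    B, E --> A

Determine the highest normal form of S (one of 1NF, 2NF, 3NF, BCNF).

2NF

Candidate key: {B, E}. Prime attributes: {B, E}.
A --> D breaks BCNF: {A}⁺ = {A, C, D}, so {A} is not a superkey.
A --> D determines the non-prime attribute {D} from a non-superkey — 3NF is violated.
No non-prime attribute depends on a proper subset of any candidate key, so 2NF holds.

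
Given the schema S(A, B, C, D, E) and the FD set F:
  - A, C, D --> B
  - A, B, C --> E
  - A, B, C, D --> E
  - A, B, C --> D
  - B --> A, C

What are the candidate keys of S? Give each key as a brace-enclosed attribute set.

{A, C, D}, {B}

{B}⁺ = {A, B, C, D, E} — all of the relation — so {B} is a candidate key.
{A, C, D}⁺ = {A, B, C, D, E} — all of the relation — so {A, C, D} is a candidate key.
These are minimal and exhaustive — every other superkey contains one of them.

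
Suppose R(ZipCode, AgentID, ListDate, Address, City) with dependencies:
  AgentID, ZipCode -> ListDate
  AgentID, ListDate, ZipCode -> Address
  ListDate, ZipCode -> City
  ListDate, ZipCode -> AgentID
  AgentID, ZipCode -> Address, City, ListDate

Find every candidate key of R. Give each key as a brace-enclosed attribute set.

{AgentID, ZipCode}, {ListDate, ZipCode}

{ZipCode} never appears on the right of any FD, so every key must include it.
Closure of {AgentID, ZipCode} is {Address, AgentID, City, ListDate, ZipCode}, the whole schema; {AgentID, ZipCode} is a candidate key.
Closure of {ListDate, ZipCode} is {Address, AgentID, City, ListDate, ZipCode}, the whole schema; {ListDate, ZipCode} is a candidate key.
No proper subset of any of these is a key, and no other minimal superkey exists.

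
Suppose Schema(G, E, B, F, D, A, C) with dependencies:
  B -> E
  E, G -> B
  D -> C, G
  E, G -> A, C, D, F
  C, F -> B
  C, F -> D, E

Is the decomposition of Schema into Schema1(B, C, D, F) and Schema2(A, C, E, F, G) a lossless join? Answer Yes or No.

Yes

The shared attributes are {C, F} and {C, F}⁺ = {A, B, C, D, E, F, G}.
Schema1 is contained in that closure, so Schema1 ∩ Schema2 -> Schema1 holds and the join is lossless.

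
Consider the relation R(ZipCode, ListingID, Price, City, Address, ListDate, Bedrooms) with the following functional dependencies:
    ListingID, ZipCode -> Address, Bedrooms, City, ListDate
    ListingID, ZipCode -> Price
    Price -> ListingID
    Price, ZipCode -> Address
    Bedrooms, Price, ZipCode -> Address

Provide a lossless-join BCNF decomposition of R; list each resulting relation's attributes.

Candidate keys of the original relation: {ListingID, ZipCode}, {Price, ZipCode}.
{Address, Bedrooms, City, ListDate, ListingID, Price, ZipCode}: {Price} determines {ListingID, Price} here but is not a superkey — split on Price -> ListingID, giving {ListingID, Price} and {Address, Bedrooms, City, ListDate, Price, ZipCode}.
{ListingID, Price} is in BCNF.
{Address, Bedrooms, City, ListDate, Price, ZipCode} is in BCNF.

{Address, Bedrooms, City, ListDate, Price, ZipCode}; {ListingID, Price}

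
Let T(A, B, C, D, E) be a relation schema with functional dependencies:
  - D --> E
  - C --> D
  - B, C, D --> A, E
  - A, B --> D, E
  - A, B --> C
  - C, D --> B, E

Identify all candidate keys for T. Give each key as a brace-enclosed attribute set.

{A, B}, {C}

{C} is a candidate key since {C}⁺ = {A, B, C, D, E} covers every attribute.
{A, B} is a candidate key since {A, B}⁺ = {A, B, C, D, E} covers every attribute.
These are minimal and exhaustive — every other superkey contains one of them.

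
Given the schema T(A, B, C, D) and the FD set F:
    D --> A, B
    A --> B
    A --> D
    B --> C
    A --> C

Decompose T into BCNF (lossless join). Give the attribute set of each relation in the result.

Candidate keys of the original relation: {A}, {D}.
Within {A, B, C, D}: {B}⁺ ∩ {A, B, C, D} = {B, C}, not the whole set, so B --> C violates BCNF; decompose into {B, C} and {A, B, D}.
{B, C} is in BCNF.
{A, B, D} is in BCNF.

{A, B, D}; {B, C}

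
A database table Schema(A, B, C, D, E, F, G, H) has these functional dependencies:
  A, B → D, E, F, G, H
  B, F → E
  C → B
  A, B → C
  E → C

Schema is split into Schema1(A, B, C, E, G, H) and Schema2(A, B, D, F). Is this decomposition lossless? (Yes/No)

Schema1 ∩ Schema2 = {A, B}; its closure under F is {A, B, C, D, E, F, G, H}.
Since Schema1 ⊆ {A, B, C, D, E, F, G, H}, the intersection is a superkey of Schema1; the decomposition is lossless.

Yes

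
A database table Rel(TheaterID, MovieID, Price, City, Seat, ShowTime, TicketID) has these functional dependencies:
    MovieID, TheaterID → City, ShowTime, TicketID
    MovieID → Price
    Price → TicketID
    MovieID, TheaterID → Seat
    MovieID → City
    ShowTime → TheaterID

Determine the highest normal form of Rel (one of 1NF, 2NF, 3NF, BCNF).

1NF

Candidate keys: {MovieID, ShowTime}, {MovieID, TheaterID}. Prime attributes: {MovieID, ShowTime, TheaterID}.
For MovieID → Price we have {MovieID}⁺ = {City, MovieID, Price, TicketID}; {MovieID} is not a superkey, so BCNF fails.
Because {Price} is non-prime and the left side of MovieID → Price is not a superkey, the relation is not in 3NF.
Since {MovieID} ⊂ {MovieID, ShowTime} and {MovieID}⁺ ⊇ {City, Price, TicketID} with {City, Price, TicketID} non-prime, there is a partial dependency; 2NF fails.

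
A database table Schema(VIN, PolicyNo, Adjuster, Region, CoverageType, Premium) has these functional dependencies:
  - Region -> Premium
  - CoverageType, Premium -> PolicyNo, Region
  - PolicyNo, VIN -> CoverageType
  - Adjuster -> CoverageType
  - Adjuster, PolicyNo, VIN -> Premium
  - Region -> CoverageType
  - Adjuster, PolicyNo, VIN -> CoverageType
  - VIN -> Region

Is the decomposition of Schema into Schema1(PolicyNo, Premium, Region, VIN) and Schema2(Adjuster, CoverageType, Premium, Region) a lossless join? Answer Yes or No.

Schema1 ∩ Schema2 = {Premium, Region}; its closure under F is {CoverageType, PolicyNo, Premium, Region}.
Schema1 ⊄ {CoverageType, PolicyNo, Premium, Region} and Schema2 ⊄ {CoverageType, PolicyNo, Premium, Region}, so the split is lossy.

No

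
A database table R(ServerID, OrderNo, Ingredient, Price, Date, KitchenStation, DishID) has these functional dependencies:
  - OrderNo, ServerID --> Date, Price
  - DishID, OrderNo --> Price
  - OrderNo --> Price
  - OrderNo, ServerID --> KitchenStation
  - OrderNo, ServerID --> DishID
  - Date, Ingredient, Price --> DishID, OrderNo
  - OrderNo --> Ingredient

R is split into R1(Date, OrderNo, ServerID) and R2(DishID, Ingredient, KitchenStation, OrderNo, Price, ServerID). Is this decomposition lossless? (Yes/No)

Common attributes: {OrderNo, ServerID}; their closure is {Date, DishID, Ingredient, KitchenStation, OrderNo, Price, ServerID}.
R1 is contained in that closure, so R1 ∩ R2 --> R1 holds and the join is lossless.

Yes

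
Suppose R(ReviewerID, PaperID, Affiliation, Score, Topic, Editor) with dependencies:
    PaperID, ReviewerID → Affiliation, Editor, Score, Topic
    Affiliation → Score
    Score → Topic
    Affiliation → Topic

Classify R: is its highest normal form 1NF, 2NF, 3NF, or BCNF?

2NF

Candidate key: {PaperID, ReviewerID}. Prime attributes: {PaperID, ReviewerID}.
For Affiliation → Score we have {Affiliation}⁺ = {Affiliation, Score, Topic}; {Affiliation} is not a superkey, so BCNF fails.
Because {Score} is non-prime and the left side of Affiliation → Score is not a superkey, the relation is not in 3NF.
No non-prime attribute depends on a proper subset of any candidate key, so 2NF holds.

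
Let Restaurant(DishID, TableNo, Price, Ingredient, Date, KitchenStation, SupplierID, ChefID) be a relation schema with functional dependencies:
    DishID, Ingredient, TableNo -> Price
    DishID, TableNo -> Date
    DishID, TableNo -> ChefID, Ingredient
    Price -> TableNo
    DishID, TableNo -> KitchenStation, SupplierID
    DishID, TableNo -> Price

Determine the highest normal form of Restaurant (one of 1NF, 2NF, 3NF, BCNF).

Candidate keys: {DishID, Price}, {DishID, TableNo}. Prime attributes: {DishID, Price, TableNo}.
Price -> TableNo: {Price}⁺ = {Price, TableNo}, which is not all of the attributes, so the left side is not a superkey — BCNF is violated.
But every attribute on its right side ({TableNo}) is prime, and the same holds for every other non-superkey FD, so 3NF still holds.

3NF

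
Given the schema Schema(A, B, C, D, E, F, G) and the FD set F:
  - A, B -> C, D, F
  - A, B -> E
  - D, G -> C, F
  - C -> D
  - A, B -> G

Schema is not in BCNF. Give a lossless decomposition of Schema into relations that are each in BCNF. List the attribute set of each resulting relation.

Candidate key of the original relation: {A, B}.
Within {A, B, C, D, E, F, G}: {D, G}⁺ ∩ {A, B, C, D, E, F, G} = {C, D, F, G}, not the whole set, so D, G -> C, F violates BCNF; decompose into {C, D, F, G} and {A, B, D, E, G}.
Within {C, D, F, G}: {C}⁺ ∩ {C, D, F, G} = {C, D}, not the whole set, so C -> D violates BCNF; decompose into {C, D} and {C, F, G}.
{C, D} is in BCNF.
{C, F, G} is in BCNF.
{A, B, D, E, G} is in BCNF.

{A, B, D, E, G}; {C, D}; {C, F, G}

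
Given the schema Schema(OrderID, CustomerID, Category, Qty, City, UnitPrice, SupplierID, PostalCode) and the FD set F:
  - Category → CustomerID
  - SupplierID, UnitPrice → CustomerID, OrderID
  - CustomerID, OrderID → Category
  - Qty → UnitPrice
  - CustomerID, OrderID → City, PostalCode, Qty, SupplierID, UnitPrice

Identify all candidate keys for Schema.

Closure of {Category, OrderID} is {Category, City, CustomerID, OrderID, PostalCode, Qty, SupplierID, UnitPrice}, the whole schema; {Category, OrderID} is a candidate key.
Closure of {CustomerID, OrderID} is {Category, City, CustomerID, OrderID, PostalCode, Qty, SupplierID, UnitPrice}, the whole schema; {CustomerID, OrderID} is a candidate key.
Closure of {Qty, SupplierID} is {Category, City, CustomerID, OrderID, PostalCode, Qty, SupplierID, UnitPrice}, the whole schema; {Qty, SupplierID} is a candidate key.
Closure of {SupplierID, UnitPrice} is {Category, City, CustomerID, OrderID, PostalCode, Qty, SupplierID, UnitPrice}, the whole schema; {SupplierID, UnitPrice} is a candidate key.
These are minimal and exhaustive — every other superkey contains one of them.

{Category, OrderID}, {CustomerID, OrderID}, {Qty, SupplierID}, {SupplierID, UnitPrice}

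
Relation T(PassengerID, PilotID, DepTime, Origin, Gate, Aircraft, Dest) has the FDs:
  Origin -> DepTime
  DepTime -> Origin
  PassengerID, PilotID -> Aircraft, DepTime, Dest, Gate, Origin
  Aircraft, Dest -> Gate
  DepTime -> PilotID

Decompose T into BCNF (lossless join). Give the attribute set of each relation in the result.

{Aircraft, Dest, Gate}; {Aircraft, Dest, Origin, PassengerID}; {DepTime, Origin, PilotID}

Candidate keys of the original relation: {DepTime, PassengerID}, {Origin, PassengerID}, {PassengerID, PilotID}.
Within {Aircraft, DepTime, Dest, Gate, Origin, PassengerID, PilotID}: {Origin}⁺ ∩ {Aircraft, DepTime, Dest, Gate, Origin, PassengerID, PilotID} = {DepTime, Origin, PilotID}, not the whole set, so Origin -> DepTime, PilotID violates BCNF; decompose into {DepTime, Origin, PilotID} and {Aircraft, Dest, Gate, Origin, PassengerID}.
{DepTime, Origin, PilotID} is in BCNF.
Within {Aircraft, Dest, Gate, Origin, PassengerID}: {Aircraft, Dest}⁺ ∩ {Aircraft, Dest, Gate, Origin, PassengerID} = {Aircraft, Dest, Gate}, not the whole set, so Aircraft, Dest -> Gate violates BCNF; decompose into {Aircraft, Dest, Gate} and {Aircraft, Dest, Origin, PassengerID}.
{Aircraft, Dest, Gate} is in BCNF.
{Aircraft, Dest, Origin, PassengerID} is in BCNF.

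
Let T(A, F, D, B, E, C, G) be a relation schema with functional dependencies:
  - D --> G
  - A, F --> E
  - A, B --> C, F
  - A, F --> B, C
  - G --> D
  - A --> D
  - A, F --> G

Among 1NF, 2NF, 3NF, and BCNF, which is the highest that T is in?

1NF

Candidate keys: {A, B}, {A, F}. Prime attributes: {A, B, F}.
For D --> G we have {D}⁺ = {D, G}; {D} is not a superkey, so BCNF fails.
Because {G} is non-prime and the left side of D --> G is not a superkey, the relation is not in 3NF.
The proper key subset {A} of {A, B} determines non-prime {D, G}, so the relation is not even in 2NF.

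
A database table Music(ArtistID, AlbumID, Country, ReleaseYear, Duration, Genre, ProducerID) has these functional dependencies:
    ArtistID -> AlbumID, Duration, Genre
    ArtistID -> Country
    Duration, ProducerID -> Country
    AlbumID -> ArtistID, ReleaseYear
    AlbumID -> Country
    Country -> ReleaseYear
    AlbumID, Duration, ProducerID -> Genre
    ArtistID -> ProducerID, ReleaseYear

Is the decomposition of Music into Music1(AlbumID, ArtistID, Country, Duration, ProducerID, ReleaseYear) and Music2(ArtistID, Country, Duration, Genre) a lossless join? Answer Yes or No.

Common attributes: {ArtistID, Country, Duration}; their closure is {AlbumID, ArtistID, Country, Duration, Genre, ProducerID, ReleaseYear}.
This includes all of Music1, so the common attributes are a superkey of Music1 — the join is lossless.

Yes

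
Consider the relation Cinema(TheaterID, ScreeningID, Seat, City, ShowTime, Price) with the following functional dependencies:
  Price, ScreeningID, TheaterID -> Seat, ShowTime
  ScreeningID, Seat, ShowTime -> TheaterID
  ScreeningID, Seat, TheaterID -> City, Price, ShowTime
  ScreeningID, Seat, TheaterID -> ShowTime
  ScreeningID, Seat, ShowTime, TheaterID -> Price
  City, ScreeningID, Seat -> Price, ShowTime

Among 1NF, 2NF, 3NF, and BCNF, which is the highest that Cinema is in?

BCNF

Candidate keys: {City, ScreeningID, Seat}, {Price, ScreeningID, TheaterID}, {ScreeningID, Seat, ShowTime}, {ScreeningID, Seat, TheaterID}. Prime attributes: {City, Price, ScreeningID, Seat, ShowTime, TheaterID}.
Every FD has a superkey on the left, so the relation is in BCNF.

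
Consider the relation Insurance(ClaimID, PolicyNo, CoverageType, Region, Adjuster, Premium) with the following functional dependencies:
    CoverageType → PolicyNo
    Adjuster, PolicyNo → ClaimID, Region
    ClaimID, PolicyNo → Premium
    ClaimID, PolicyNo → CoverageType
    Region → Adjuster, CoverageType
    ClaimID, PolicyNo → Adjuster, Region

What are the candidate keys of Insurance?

{Region}⁺ = {Adjuster, ClaimID, CoverageType, PolicyNo, Premium, Region}, which is every attribute, so {Region} is a candidate key.
{Adjuster, CoverageType}⁺ = {Adjuster, ClaimID, CoverageType, PolicyNo, Premium, Region}, which is every attribute, so {Adjuster, CoverageType} is a candidate key.
{Adjuster, PolicyNo}⁺ = {Adjuster, ClaimID, CoverageType, PolicyNo, Premium, Region}, which is every attribute, so {Adjuster, PolicyNo} is a candidate key.
{ClaimID, CoverageType}⁺ = {Adjuster, ClaimID, CoverageType, PolicyNo, Premium, Region}, which is every attribute, so {ClaimID, CoverageType} is a candidate key.
{ClaimID, PolicyNo}⁺ = {Adjuster, ClaimID, CoverageType, PolicyNo, Premium, Region}, which is every attribute, so {ClaimID, PolicyNo} is a candidate key.
Any other superkey properly contains one of these, so there are no further candidate keys.

{Adjuster, CoverageType}, {Adjuster, PolicyNo}, {ClaimID, CoverageType}, {ClaimID, PolicyNo}, {Region}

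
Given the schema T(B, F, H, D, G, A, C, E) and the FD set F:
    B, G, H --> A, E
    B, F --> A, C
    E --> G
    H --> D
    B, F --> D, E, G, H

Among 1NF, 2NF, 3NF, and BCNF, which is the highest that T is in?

Candidate key: {B, F}. Prime attributes: {B, F}.
B, G, H --> A, E: {B, G, H}⁺ = {A, B, D, E, G, H}, which is not all of the attributes, so the left side is not a superkey — BCNF is violated.
Because {A, E} are non-prime and the left side of B, G, H --> A, E is not a superkey, the relation is not in 3NF.
No non-prime attribute depends on a proper subset of any candidate key, so 2NF holds.

2NF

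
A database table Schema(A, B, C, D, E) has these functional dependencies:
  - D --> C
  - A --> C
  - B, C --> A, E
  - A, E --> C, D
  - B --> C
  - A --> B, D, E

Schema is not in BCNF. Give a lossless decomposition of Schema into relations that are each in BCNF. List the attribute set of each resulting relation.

Candidate keys of the original relation: {A}, {B}.
Within {A, B, C, D, E}: {D}⁺ ∩ {A, B, C, D, E} = {C, D}, not the whole set, so D --> C violates BCNF; decompose into {C, D} and {A, B, D, E}.
{C, D} has no BCNF violation.
{A, B, D, E} has no BCNF violation.

{A, B, D, E}; {C, D}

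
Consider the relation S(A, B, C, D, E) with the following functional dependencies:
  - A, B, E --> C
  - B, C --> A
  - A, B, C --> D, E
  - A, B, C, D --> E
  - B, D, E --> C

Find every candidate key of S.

{A, B, E}, {B, C}, {B, D, E}

Attributes never on any right-hand side: {B} — every candidate key must contain it.
{B, C}⁺ = {A, B, C, D, E}, which is every attribute, so {B, C} is a candidate key.
{A, B, E}⁺ = {A, B, C, D, E}, which is every attribute, so {A, B, E} is a candidate key.
{B, D, E}⁺ = {A, B, C, D, E}, which is every attribute, so {B, D, E} is a candidate key.
Any other superkey properly contains one of these, so there are no further candidate keys.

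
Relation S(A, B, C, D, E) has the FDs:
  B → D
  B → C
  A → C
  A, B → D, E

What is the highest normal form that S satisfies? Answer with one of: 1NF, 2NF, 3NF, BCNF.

Candidate key: {A, B}. Prime attributes: {A, B}.
B → D breaks BCNF: {B}⁺ = {B, C, D}, so {B} is not a superkey.
B → D determines the non-prime attribute {D} from a non-superkey — 3NF is violated.
{A} is a proper subset of the key {A, B}, and {A}⁺ contains the non-prime attribute {C} — a partial dependency, so 2NF is violated.

1NF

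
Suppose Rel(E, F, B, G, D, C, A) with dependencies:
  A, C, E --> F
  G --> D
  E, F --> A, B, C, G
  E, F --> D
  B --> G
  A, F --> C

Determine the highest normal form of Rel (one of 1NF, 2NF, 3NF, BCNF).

Candidate keys: {A, C, E}, {E, F}. Prime attributes: {A, C, E, F}.
G --> D breaks BCNF: {G}⁺ = {D, G}, so {G} is not a superkey.
Because {D} is non-prime and the left side of G --> D is not a superkey, the relation is not in 3NF.
No non-prime attribute depends on a proper subset of any candidate key, so 2NF holds.

2NF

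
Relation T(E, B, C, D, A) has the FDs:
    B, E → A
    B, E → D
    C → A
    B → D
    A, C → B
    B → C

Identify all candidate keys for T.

No FD produces {E}, so it must be in every candidate key.
{B, E}⁺ = {A, B, C, D, E}, which is every attribute, so {B, E} is a candidate key.
{C, E}⁺ = {A, B, C, D, E}, which is every attribute, so {C, E} is a candidate key.
No proper subset of any of these is a key, and no other minimal superkey exists.

{B, E}, {C, E}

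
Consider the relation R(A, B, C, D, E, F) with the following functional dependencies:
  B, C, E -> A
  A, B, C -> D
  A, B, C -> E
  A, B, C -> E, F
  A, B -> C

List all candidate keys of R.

{A, B}, {B, C, E}

Attributes never on any right-hand side: {B} — every candidate key must contain it.
{A, B}⁺ = {A, B, C, D, E, F}, which is every attribute, so {A, B} is a candidate key.
{B, C, E}⁺ = {A, B, C, D, E, F}, which is every attribute, so {B, C, E} is a candidate key.
Any other superkey properly contains one of these, so there are no further candidate keys.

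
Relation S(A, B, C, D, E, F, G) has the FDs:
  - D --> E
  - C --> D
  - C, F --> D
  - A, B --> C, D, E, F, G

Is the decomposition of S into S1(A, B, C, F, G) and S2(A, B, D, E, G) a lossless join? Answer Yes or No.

Yes

S1 ∩ S2 = {A, B, G}; its closure under F is {A, B, C, D, E, F, G}.
This includes all of S1, so the common attributes are a superkey of S1 — the join is lossless.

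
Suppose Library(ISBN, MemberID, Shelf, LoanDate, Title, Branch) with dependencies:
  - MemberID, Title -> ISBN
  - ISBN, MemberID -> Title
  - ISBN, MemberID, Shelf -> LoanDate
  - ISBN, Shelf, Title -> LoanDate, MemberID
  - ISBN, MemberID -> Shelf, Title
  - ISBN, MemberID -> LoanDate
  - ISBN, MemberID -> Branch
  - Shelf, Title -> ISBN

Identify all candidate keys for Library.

{ISBN, MemberID}⁺ = {Branch, ISBN, LoanDate, MemberID, Shelf, Title} — all of the relation — so {ISBN, MemberID} is a candidate key.
{MemberID, Title}⁺ = {Branch, ISBN, LoanDate, MemberID, Shelf, Title} — all of the relation — so {MemberID, Title} is a candidate key.
{Shelf, Title}⁺ = {Branch, ISBN, LoanDate, MemberID, Shelf, Title} — all of the relation — so {Shelf, Title} is a candidate key.
These are minimal and exhaustive — every other superkey contains one of them.

{ISBN, MemberID}, {MemberID, Title}, {Shelf, Title}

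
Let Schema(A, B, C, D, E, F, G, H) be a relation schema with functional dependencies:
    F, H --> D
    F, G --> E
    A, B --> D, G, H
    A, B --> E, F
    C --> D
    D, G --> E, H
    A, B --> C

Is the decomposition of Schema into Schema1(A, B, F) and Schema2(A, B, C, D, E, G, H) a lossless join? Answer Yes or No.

Yes

The shared attributes are {A, B} and {A, B}⁺ = {A, B, C, D, E, F, G, H}.
Schema1 is contained in that closure, so Schema1 ∩ Schema2 --> Schema1 holds and the join is lossless.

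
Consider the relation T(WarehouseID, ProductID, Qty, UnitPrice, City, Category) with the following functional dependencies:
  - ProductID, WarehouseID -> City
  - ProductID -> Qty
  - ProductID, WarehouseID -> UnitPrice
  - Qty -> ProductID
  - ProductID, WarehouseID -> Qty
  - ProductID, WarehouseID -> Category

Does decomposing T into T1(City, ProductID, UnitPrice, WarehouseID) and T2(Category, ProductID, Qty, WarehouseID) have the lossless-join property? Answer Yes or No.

The shared attributes are {ProductID, WarehouseID} and {ProductID, WarehouseID}⁺ = {Category, City, ProductID, Qty, UnitPrice, WarehouseID}.
This includes all of T1, so the common attributes are a superkey of T1 — the join is lossless.

Yes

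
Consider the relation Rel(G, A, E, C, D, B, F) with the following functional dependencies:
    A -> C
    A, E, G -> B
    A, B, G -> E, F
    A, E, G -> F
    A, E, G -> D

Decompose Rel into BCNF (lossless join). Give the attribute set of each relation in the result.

{A, B, D, E, F, G}; {A, C}

Candidate keys of the original relation: {A, B, G}, {A, E, G}.
{A, B, C, D, E, F, G}: {A} determines {A, C} here but is not a superkey — split on A -> C, giving {A, C} and {A, B, D, E, F, G}.
{A, C} is in BCNF.
{A, B, D, E, F, G} is in BCNF.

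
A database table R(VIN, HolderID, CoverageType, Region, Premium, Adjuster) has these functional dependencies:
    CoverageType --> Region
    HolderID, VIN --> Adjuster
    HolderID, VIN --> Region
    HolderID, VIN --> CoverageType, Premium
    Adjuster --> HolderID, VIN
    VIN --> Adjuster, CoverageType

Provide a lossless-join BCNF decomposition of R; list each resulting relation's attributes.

Candidate keys of the original relation: {Adjuster}, {VIN}.
Within {Adjuster, CoverageType, HolderID, Premium, Region, VIN}: {CoverageType}⁺ ∩ {Adjuster, CoverageType, HolderID, Premium, Region, VIN} = {CoverageType, Region}, not the whole set, so CoverageType --> Region violates BCNF; decompose into {CoverageType, Region} and {Adjuster, CoverageType, HolderID, Premium, VIN}.
{CoverageType, Region}: every determinant is a superkey — BCNF.
{Adjuster, CoverageType, HolderID, Premium, VIN}: every determinant is a superkey — BCNF.

{Adjuster, CoverageType, HolderID, Premium, VIN}; {CoverageType, Region}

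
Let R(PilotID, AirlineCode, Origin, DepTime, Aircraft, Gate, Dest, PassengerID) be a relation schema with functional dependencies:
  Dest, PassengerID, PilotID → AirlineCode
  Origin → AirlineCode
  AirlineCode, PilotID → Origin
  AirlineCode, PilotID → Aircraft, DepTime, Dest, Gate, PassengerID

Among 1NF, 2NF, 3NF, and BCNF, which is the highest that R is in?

Candidate keys: {AirlineCode, PilotID}, {Dest, PassengerID, PilotID}, {Origin, PilotID}. Prime attributes: {AirlineCode, Dest, Origin, PassengerID, PilotID}.
For Origin → AirlineCode we have {Origin}⁺ = {AirlineCode, Origin}; {Origin} is not a superkey, so BCNF fails.
Its right-hand attributes {AirlineCode} are all prime, as are those of every other non-superkey FD — the relation is in 3NF.

3NF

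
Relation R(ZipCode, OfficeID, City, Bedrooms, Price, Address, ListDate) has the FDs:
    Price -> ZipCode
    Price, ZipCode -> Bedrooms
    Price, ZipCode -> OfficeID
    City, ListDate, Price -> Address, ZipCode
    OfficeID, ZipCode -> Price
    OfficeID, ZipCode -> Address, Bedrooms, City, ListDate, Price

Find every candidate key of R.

{OfficeID, ZipCode}, {Price}

Closure of {Price} is {Address, Bedrooms, City, ListDate, OfficeID, Price, ZipCode}, the whole schema; {Price} is a candidate key.
Closure of {OfficeID, ZipCode} is {Address, Bedrooms, City, ListDate, OfficeID, Price, ZipCode}, the whole schema; {OfficeID, ZipCode} is a candidate key.
These are minimal and exhaustive — every other superkey contains one of them.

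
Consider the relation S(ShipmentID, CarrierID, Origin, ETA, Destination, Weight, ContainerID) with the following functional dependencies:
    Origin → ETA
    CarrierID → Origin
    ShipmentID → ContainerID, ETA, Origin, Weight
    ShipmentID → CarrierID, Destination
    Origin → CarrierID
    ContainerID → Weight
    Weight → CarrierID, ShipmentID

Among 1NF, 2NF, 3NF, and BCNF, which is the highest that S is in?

Candidate keys: {ContainerID}, {ShipmentID}, {Weight}. Prime attributes: {ContainerID, ShipmentID, Weight}.
Origin → ETA breaks BCNF: {Origin}⁺ = {CarrierID, ETA, Origin}, so {Origin} is not a superkey.
Origin → ETA determines the non-prime attribute {ETA} from a non-superkey — 3NF is violated.
All keys have size 1, which rules out partial dependencies — 2NF is satisfied.

2NF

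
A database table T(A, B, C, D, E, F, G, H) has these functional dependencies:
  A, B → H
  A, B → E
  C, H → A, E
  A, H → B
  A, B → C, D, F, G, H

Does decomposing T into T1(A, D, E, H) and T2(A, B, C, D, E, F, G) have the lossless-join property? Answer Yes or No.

T1 ∩ T2 = {A, D, E}; its closure under F is {A, D, E}.
T1 ⊄ {A, D, E} and T2 ⊄ {A, D, E}, so the split is lossy.

No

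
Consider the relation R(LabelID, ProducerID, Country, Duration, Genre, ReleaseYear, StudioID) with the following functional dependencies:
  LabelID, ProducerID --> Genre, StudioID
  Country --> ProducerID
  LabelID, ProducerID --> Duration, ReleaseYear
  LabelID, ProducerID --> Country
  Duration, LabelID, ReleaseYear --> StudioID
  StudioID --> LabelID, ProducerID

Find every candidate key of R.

{StudioID}⁺ = {Country, Duration, Genre, LabelID, ProducerID, ReleaseYear, StudioID}, which is every attribute, so {StudioID} is a candidate key.
{Country, LabelID}⁺ = {Country, Duration, Genre, LabelID, ProducerID, ReleaseYear, StudioID}, which is every attribute, so {Country, LabelID} is a candidate key.
{LabelID, ProducerID}⁺ = {Country, Duration, Genre, LabelID, ProducerID, ReleaseYear, StudioID}, which is every attribute, so {LabelID, ProducerID} is a candidate key.
{Duration, LabelID, ReleaseYear}⁺ = {Country, Duration, Genre, LabelID, ProducerID, ReleaseYear, StudioID}, which is every attribute, so {Duration, LabelID, ReleaseYear} is a candidate key.
These are minimal and exhaustive — every other superkey contains one of them.

{Country, LabelID}, {Duration, LabelID, ReleaseYear}, {LabelID, ProducerID}, {StudioID}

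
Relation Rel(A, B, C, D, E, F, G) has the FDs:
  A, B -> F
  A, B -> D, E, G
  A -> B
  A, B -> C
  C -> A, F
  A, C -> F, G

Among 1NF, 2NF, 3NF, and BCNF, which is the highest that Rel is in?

BCNF

Candidate keys: {A}, {C}. Prime attributes: {A, C}.
The left-hand side of every FD is a superkey, so BCNF is satisfied.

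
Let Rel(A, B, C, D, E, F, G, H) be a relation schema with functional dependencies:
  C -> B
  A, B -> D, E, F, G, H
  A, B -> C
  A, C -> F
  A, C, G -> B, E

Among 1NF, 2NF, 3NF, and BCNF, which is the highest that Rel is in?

Candidate keys: {A, B}, {A, C}. Prime attributes: {A, B, C}.
C -> B breaks BCNF: {C}⁺ = {B, C}, so {C} is not a superkey.
Its right-hand attributes {B} are all prime, as are those of every other non-superkey FD — the relation is in 3NF.

3NF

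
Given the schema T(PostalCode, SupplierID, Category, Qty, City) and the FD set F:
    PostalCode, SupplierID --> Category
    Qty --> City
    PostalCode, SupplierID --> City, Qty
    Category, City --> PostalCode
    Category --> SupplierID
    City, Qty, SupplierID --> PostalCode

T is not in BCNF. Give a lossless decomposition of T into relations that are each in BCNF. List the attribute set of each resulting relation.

Candidate keys of the original relation: {Category, City}, {Category, PostalCode}, {Category, Qty}, {PostalCode, SupplierID}, {Qty, SupplierID}.
{Category, City, PostalCode, Qty, SupplierID}: {Qty} determines {City, Qty} here but is not a superkey — split on Qty --> City, giving {City, Qty} and {Category, PostalCode, Qty, SupplierID}.
{City, Qty} is in BCNF.
{Category, PostalCode, Qty, SupplierID}: {Category} determines {Category, SupplierID} here but is not a superkey — split on Category --> SupplierID, giving {Category, SupplierID} and {Category, PostalCode, Qty}.
{Category, SupplierID} is in BCNF.
{Category, PostalCode, Qty} is in BCNF.

{Category, PostalCode, Qty}; {Category, SupplierID}; {City, Qty}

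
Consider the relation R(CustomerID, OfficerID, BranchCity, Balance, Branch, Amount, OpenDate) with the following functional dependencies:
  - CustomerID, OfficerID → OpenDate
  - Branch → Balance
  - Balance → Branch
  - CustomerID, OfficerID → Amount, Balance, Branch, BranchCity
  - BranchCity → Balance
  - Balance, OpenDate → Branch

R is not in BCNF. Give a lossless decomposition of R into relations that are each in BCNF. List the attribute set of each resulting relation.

Candidate key of the original relation: {CustomerID, OfficerID}.
In {Amount, Balance, Branch, BranchCity, CustomerID, OfficerID, OpenDate}, {Branch} is not a superkey ({Branch}⁺ restricted to this set is {Balance, Branch}), so split on Branch → Balance into {Balance, Branch} and {Amount, Branch, BranchCity, CustomerID, OfficerID, OpenDate}.
{Balance, Branch} has no BCNF violation.
In {Amount, Branch, BranchCity, CustomerID, OfficerID, OpenDate}, {BranchCity} is not a superkey ({BranchCity}⁺ restricted to this set is {Branch, BranchCity}), so split on BranchCity → Branch into {Branch, BranchCity} and {Amount, BranchCity, CustomerID, OfficerID, OpenDate}.
{Branch, BranchCity} has no BCNF violation.
{Amount, BranchCity, CustomerID, OfficerID, OpenDate} has no BCNF violation.

{Amount, BranchCity, CustomerID, OfficerID, OpenDate}; {Balance, Branch}; {Branch, BranchCity}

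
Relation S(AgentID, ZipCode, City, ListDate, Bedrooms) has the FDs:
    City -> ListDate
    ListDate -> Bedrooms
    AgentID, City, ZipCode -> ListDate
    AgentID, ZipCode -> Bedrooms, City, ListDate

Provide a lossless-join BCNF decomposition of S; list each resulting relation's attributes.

Candidate key of the original relation: {AgentID, ZipCode}.
In {AgentID, Bedrooms, City, ListDate, ZipCode}, {City} is not a superkey ({City}⁺ restricted to this set is {Bedrooms, City, ListDate}), so split on City -> Bedrooms, ListDate into {Bedrooms, City, ListDate} and {AgentID, City, ZipCode}.
In {Bedrooms, City, ListDate}, {ListDate} is not a superkey ({ListDate}⁺ restricted to this set is {Bedrooms, ListDate}), so split on ListDate -> Bedrooms into {Bedrooms, ListDate} and {City, ListDate}.
{Bedrooms, ListDate} has no BCNF violation.
{City, ListDate} has no BCNF violation.
{AgentID, City, ZipCode} has no BCNF violation.

{AgentID, City, ZipCode}; {Bedrooms, ListDate}; {City, ListDate}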